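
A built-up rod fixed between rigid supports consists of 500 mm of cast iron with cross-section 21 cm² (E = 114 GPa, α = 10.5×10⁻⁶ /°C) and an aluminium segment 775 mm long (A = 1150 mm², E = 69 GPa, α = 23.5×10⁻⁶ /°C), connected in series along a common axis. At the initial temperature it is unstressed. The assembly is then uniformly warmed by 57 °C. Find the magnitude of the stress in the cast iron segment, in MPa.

With the walls removed the bar would change length by δ_free = Σ αᵢΔT Lᵢ = 10.5×10⁻⁶×57×500 + 23.5×10⁻⁶×57×775 = 1.337 mm.
The walls prevent any net length change, so an axial force P (same in every segment) develops. Compatibility: P · Σ Lᵢ/(AᵢEᵢ) = δ_free.
The series flexibility is Σ Lᵢ/(AᵢEᵢ) = 500/(2100×114×10³) + 775/(1150×69×10³) = 1.186×10⁻⁵ mm/N.
P = 1.337 / 1.186×10⁻⁵ = 112800 N = 112.8 kN, compressive.
σ_{cast iron} = P / A = 112800 / 2100 = 53.72 MPa.

σ ≈ 53.7 MPa (compressive)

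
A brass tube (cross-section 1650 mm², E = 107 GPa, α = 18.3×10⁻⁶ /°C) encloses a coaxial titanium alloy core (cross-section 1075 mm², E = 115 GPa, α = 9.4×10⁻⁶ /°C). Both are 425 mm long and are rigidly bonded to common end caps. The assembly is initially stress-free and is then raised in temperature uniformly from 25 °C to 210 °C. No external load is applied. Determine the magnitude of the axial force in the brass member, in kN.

P ≈ 120 kN (compressive in the brass)

Equilibrium of a rigid end plate with no external load gives equal and opposite internal forces ±P in the two members. Since α_{brass} > α_{titanium alloy}, heating drives the brass into compression and the titanium alloy into tension.
Equating the net (thermal + elastic) strains gives |α₁ − α₂|·ΔT = P·[1/(A₁E₁) + 1/(A₂E₂)].
|α₁ − α₂|·ΔT = 8.9×10⁻⁶ × 185 = 0.001646.
1/(A₁E₁) + 1/(A₂E₂) = 1/(1650×107×10³) + 1/(1075×115×10³) = 1.375×10⁻⁸ N⁻¹.
So P = 0.001646 / 1.375×10⁻⁸ = 119.7 kN.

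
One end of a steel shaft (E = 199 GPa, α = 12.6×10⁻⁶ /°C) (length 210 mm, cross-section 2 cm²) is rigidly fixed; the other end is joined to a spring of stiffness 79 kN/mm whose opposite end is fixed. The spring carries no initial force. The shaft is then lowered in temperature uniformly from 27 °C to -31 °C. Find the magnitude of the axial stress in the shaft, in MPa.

If the spring were absent the shaft would shorten by αΔT L = 12.6×10⁻⁶ × 58 × 210 = 0.1535 mm.
With a force P in the spring, the elastic change of the shaft is PL/(AE) and that of the spring is P/k; compatibility requires their sum to equal δ_free.
So P = δ_free / [L/(AE) + 1/k] = 0.1535 / [ 210/(200×199×10³) + 1/(79×10³) ].
P = 0.1535 / 1.793×10⁻⁵ = 8557 N.
σ = P/A = 8557/200 = 42.79 MPa.

σ ≈ 42.8 MPa (tensile)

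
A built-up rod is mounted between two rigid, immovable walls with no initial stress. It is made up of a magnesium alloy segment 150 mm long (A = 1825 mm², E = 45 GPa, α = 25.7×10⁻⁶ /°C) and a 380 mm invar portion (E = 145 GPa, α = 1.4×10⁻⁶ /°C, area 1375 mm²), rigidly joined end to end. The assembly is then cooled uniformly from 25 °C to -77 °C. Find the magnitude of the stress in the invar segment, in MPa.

σ ≈ 87.2 MPa (tensile)

If the supports were absent, the total length change would be Σ αᵢΔT Lᵢ = 25.7×10⁻⁶×102×150 + 1.4×10⁻⁶×102×380 = 0.4475 mm.
The walls prevent any net length change, so an axial force P (same in every segment) develops. Compatibility: P · Σ Lᵢ/(AᵢEᵢ) = δ_free.
The series flexibility is Σ Lᵢ/(AᵢEᵢ) = 150/(1825×45×10³) + 380/(1375×145×10³) = 3.732×10⁻⁶ mm/N.
P = 0.4475 / 3.732×10⁻⁶ = 119900 N = 119.9 kN, tensile.
σ_{invar} = P / A = 119900 / 1375 = 87.19 MPa.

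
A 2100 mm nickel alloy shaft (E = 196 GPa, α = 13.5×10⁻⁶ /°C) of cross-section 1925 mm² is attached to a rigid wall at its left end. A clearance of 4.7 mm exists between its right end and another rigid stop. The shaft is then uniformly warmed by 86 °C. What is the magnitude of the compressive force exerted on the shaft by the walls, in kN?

P ≈ 0 kN

Free thermal elongation = αΔT L = 13.5×10⁻⁶ × 86 × 2100 = 2.438 mm.
Since δ_free = 2.44 mm is less than the 4.7 mm gap, the shaft never touches the wall. No axial force develops.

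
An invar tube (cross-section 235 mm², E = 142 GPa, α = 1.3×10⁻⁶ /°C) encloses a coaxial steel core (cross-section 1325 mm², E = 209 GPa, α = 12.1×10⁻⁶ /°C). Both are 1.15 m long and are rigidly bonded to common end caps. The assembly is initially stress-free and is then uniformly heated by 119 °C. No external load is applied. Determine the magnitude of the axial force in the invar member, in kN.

P ≈ 38.3 kN (tensile in the invar)

Equilibrium of a rigid end plate with no external load gives equal and opposite internal forces ±P in the two members. Since α_{steel} > α_{invar}, heating drives the steel into compression and the invar into tension.
Compatibility of the two members (thermal + elastic change equal): (α₁ − α₂)ΔT = P·[1/(A₁E₁) + 1/(A₂E₂)].
|α₁ − α₂|·ΔT = 10.8×10⁻⁶ × 119 = 0.001285.
1/(A₁E₁) + 1/(A₂E₂) = 1/(235×142×10³) + 1/(1325×209×10³) = 3.358×10⁻⁸ N⁻¹.
So P = 0.001285 / 3.358×10⁻⁸ = 38.27 kN.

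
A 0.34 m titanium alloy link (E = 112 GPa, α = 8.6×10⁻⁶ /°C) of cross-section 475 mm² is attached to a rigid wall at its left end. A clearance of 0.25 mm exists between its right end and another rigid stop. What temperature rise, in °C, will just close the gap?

ΔT ≈ 85.5 °C

Contact occurs when the free expansion equals the gap: αΔT L = 0.25 mm.
So ΔT = g/(αL) = 0.25/(8.6×10⁻⁶ × 340) = 85.5 °C.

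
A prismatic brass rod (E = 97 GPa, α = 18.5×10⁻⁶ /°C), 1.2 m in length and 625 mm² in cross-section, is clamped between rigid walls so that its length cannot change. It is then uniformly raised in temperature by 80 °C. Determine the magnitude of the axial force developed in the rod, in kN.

P ≈ 89.7 kN (compressive)

The ends cannot move, so σ = EαΔT = 97×10³ × 18.5×10⁻⁶ × 80 = 143.6 MPa.
Axial force P = σA = 143.6 × 625 = 89720 N = 89.72 kN, compressive.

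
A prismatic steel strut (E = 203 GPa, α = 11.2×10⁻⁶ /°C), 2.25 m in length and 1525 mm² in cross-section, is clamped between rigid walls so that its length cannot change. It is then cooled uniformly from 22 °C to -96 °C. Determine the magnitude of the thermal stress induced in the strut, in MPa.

σ ≈ 268 MPa (tensile)

The supports are rigid, so the total axial strain is zero. The restrained thermal strain is ε = αΔT = 11.2×10⁻⁶ × 118 = 1321.6×10⁻⁶.
Hence σ = E·αΔT = 203×10³ × 1321.6×10⁻⁶ = 268.3 MPa, tensile.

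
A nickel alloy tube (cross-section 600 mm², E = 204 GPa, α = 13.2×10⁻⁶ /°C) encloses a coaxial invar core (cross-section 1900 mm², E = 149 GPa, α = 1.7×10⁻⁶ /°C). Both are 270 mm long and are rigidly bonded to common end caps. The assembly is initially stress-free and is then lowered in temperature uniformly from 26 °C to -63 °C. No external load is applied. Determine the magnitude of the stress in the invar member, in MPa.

σ ≈ 46 MPa (compressive)

Equilibrium of a rigid end plate with no external load gives equal and opposite internal forces ±P in the two members. Since α_{nickel alloy} > α_{invar}, cooling drives the nickel alloy into tension and the invar into compression.
Equating the net (thermal + elastic) strains gives |α₁ − α₂|·ΔT = P·[1/(A₁E₁) + 1/(A₂E₂)].
|α₁ − α₂|·ΔT = 11.5×10⁻⁶ × 89 = 0.001024.
1/(A₁E₁) + 1/(A₂E₂) = 1/(600×204×10³) + 1/(1900×149×10³) = 1.17×10⁻⁸ N⁻¹.
So P = 0.001024 / 1.17×10⁻⁸ = 87.46 kN.
σ_{invar} = P/A₂ = 87460/1900 = 46.03 MPa, compressive.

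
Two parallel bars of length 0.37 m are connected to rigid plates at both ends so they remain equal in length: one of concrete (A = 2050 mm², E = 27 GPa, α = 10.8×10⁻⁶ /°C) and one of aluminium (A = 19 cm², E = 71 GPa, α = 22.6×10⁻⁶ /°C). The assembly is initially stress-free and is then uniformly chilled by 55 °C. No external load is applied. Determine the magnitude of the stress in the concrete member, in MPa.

σ ≈ 12.4 MPa (compressive)

The aluminium has the larger α, so on cooling it would change length more than the concrete if both were free. The rigid plates force a common final length, so the aluminium is put into tension and the concrete into compression, with equal and opposite forces P (no external load).
Equating the net (thermal + elastic) strains gives |α₁ − α₂|·ΔT = P·[1/(A₁E₁) + 1/(A₂E₂)].
|α₁ − α₂|·ΔT = 11.8×10⁻⁶ × 55 = 0.000649.
1/(A₁E₁) + 1/(A₂E₂) = 1/(2050×27×10³) + 1/(1900×71×10³) = 2.548×10⁻⁸ N⁻¹.
P = 0.000649 / 2.548×10⁻⁸ = 25470 N = 25.47 kN.
σ_{concrete} = P/A₁ = 25470/2050 = 12.42 MPa, compressive.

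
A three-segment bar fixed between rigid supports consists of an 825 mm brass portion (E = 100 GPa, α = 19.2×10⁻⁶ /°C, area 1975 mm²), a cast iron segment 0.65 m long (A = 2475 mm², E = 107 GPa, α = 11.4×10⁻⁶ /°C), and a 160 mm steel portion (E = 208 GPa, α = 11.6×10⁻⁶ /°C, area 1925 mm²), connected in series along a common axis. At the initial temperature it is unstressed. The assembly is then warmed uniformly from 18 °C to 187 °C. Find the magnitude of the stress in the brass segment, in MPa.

With the walls removed the bar would change length by δ_free = Σ αᵢΔT Lᵢ = 19.2×10⁻⁶×169×825 + 11.4×10⁻⁶×169×650 + 11.6×10⁻⁶×169×160 = 4.243 mm.
Since the ends are fixed, an axial force P builds up, equal in every segment, with P · Σ Lᵢ/(AᵢEᵢ) = δ_free.
The series flexibility is Σ Lᵢ/(AᵢEᵢ) = 825/(1975×100×10³) + 650/(2475×107×10³) + 160/(1925×208×10³) = 7.031×10⁻⁶ mm/N.
P = 4.243 / 7.031×10⁻⁶ = 603400 N = 603.4 kN, compressive.
σ_{brass} = P / A = 603400 / 1975 = 305.5 MPa.

σ ≈ 306 MPa (compressive)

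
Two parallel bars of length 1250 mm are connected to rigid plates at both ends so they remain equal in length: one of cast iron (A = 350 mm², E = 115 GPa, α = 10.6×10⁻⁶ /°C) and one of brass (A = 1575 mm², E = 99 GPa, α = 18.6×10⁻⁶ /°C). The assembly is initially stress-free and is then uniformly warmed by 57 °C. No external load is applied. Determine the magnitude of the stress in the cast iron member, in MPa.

σ ≈ 41.7 MPa (tensile)

Both members must finish at the same length. With the larger α, the brass tends to over-expand; the plates restrain it, putting the brass in compression and the cast iron in tension. With no external load the two internal forces are equal and opposite, magnitude P.
Setting the final lengths equal and cancelling L: (α₁ − α₂)ΔT = P/(A₁E₁) + P/(A₂E₂).
|α₁ − α₂|·ΔT = 8×10⁻⁶ × 57 = 0.000456.
1/(A₁E₁) + 1/(A₂E₂) = 1/(350×115×10³) + 1/(1575×99×10³) = 3.126×10⁻⁸ N⁻¹.
So P = 0.000456 / 3.126×10⁻⁸ = 14.59 kN.
σ_{cast iron} = P/A₁ = 14590/350 = 41.68 MPa, tensile.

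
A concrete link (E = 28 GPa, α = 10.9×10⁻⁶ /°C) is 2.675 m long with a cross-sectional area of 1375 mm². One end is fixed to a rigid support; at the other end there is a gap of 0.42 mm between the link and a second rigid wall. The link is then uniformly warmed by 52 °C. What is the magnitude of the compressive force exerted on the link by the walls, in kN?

P ≈ 15.8 kN

Unrestrained expansion: δ_free = αΔT L = 10.9×10⁻⁶ × 52 × 2675 = 1.516 mm.
The gap closes (δ_free > 0.42 mm) and the wall then resists a further 1.516 − 0.42 = 1.096 mm of expansion.
That suppressed elongation corresponds to σ = E·Δ/L = 28×10³ × 1.096/2675 = 11.47 MPa.
Force on the wall = σA = 11.47 × 1375 mm² = 15.78 kN.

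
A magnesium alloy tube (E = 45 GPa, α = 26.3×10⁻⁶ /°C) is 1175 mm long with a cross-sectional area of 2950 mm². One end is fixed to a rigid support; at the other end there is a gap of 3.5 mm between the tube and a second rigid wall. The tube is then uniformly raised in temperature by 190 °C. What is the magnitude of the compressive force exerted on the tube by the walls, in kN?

P ≈ 268 kN

Free thermal elongation = αΔT L = 26.3×10⁻⁶ × 190 × 1175 = 5.871 mm.
After closing the 3.5 mm clearance, 5.871 − 3.5 = 2.371 mm of expansion remains to be suppressed by the wall.
So σ = E(δ_free − g)/L = 45×10³ × 2.371/1175 = 90.82 MPa.
Force on the wall = σA = 90.82 × 2950 mm² = 267.9 kN.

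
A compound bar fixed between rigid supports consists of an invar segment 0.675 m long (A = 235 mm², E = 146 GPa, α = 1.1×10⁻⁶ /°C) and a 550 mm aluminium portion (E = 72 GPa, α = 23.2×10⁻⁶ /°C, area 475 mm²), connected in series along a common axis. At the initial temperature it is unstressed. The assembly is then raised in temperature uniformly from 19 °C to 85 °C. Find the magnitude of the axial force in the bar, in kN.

If the supports were absent, the total length change would be Σ αᵢΔT Lᵢ = 1.1×10⁻⁶×66×675 + 23.2×10⁻⁶×66×550 = 0.8912 mm.
The rigid supports impose zero overall length change; the single axial force P common to all segments must satisfy P Σ Lᵢ/(AᵢEᵢ) = δ_free.
Σ Lᵢ/(AᵢEᵢ) = 675/(235×146×10³) + 550/(475×72×10³) = 3.576×10⁻⁵ mm/N.
Hence P = δ_free / Σ(L/AE) = 0.8912/3.576×10⁻⁵ = 24.92 kN (compressive).

P ≈ 24.9 kN (compressive)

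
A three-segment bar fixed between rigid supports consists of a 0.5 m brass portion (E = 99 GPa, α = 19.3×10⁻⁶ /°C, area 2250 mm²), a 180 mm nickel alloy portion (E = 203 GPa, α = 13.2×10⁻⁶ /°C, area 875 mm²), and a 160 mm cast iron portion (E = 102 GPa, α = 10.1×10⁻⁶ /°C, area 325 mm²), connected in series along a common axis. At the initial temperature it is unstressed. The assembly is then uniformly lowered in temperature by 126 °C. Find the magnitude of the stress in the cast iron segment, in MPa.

With the walls removed the bar would change length by δ_free = Σ αᵢΔT Lᵢ = 19.3×10⁻⁶×126×500 + 13.2×10⁻⁶×126×180 + 10.1×10⁻⁶×126×160 = 1.719 mm.
The walls prevent any net length change, so an axial force P (same in every segment) develops. Compatibility: P · Σ Lᵢ/(AᵢEᵢ) = δ_free.
Σ Lᵢ/(AᵢEᵢ) = 500/(2250×99×10³) + 180/(875×203×10³) + 160/(325×102×10³) = 8.085×10⁻⁶ mm/N.
P = 1.719 / 8.085×10⁻⁶ = 212600 N = 212.6 kN, tensile.
σ_{cast iron} = P / A = 212600 / 325 = 654.2 MPa.

σ ≈ 654 MPa (tensile)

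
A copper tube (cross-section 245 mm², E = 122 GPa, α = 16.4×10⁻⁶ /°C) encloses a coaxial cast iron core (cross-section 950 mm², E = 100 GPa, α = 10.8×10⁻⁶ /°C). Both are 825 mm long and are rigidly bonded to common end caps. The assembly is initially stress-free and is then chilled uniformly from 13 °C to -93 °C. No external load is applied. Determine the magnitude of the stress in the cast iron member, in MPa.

The copper has the larger α, so on cooling it would change length more than the cast iron if both were free. The rigid plates force a common final length, so the copper is put into tension and the cast iron into compression, with equal and opposite forces P (no external load).
Equating the net (thermal + elastic) strains gives |α₁ − α₂|·ΔT = P·[1/(A₁E₁) + 1/(A₂E₂)].
|α₁ − α₂|·ΔT = 5.6×10⁻⁶ × 106 = 0.0005936.
1/(A₁E₁) + 1/(A₂E₂) = 1/(245×122×10³) + 1/(950×100×10³) = 4.398×10⁻⁸ N⁻¹.
P = 0.0005936 / 4.398×10⁻⁸ = 13500 N = 13.5 kN.
σ_{cast iron} = P/A₂ = 13500/950 = 14.21 MPa, compressive.

σ ≈ 14.2 MPa (compressive)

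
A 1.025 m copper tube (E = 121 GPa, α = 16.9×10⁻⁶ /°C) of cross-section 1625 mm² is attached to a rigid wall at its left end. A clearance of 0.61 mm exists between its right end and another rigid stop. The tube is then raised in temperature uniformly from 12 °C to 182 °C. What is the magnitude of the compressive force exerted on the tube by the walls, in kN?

Unrestrained expansion: δ_free = αΔT L = 16.9×10⁻⁶ × 170 × 1025 = 2.945 mm.
This exceeds the 0.61 mm gap, so the wall pushes back. The portion of expansion that must be recovered elastically is δ_free − gap = 2.945 − 0.61 = 2.335 mm.
That suppressed elongation corresponds to σ = E·Δ/L = 121×10³ × 2.335/1025 = 275.6 MPa.
P = σA = 275.6 × 1625 = 447.9 kN.

P ≈ 448 kN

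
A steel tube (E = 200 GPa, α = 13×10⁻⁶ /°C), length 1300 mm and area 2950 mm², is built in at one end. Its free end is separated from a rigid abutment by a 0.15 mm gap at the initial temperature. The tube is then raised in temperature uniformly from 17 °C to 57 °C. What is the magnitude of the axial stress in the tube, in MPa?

σ ≈ 80.9 MPa (compressive)

If the wall were absent the tube would grow by αΔT L = 13×10⁻⁶ × 40 × 1300 = 0.676 mm.
After closing the 0.15 mm clearance, 0.676 − 0.15 = 0.526 mm of expansion remains to be suppressed by the wall.
Compatibility: PL/(AE) = 0.526 mm, so σ = P/A = E × (0.526/1300) = 80.92 MPa.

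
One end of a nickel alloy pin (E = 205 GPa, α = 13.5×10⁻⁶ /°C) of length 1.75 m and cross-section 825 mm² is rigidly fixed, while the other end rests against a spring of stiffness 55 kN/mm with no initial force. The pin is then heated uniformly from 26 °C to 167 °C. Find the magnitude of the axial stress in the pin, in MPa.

σ ≈ 142 MPa (compressive)

The unrestrained thermal change is αΔT L = 13.5×10⁻⁶ × 141 × 1750 = 3.331 mm.
Let P be the compressive force at the spring. The pin shortens elastically by PL/(AE) and the spring compresses by P/k; together these equal δ_free.
So P = δ_free / [L/(AE) + 1/k] = 3.331 / [ 1750/(825×205×10³) + 1/(55×10³) ].
P = 3.331 / 2.853×10⁻⁵ = 116800 N.
σ = P/A = 116800/825 = 141.5 MPa.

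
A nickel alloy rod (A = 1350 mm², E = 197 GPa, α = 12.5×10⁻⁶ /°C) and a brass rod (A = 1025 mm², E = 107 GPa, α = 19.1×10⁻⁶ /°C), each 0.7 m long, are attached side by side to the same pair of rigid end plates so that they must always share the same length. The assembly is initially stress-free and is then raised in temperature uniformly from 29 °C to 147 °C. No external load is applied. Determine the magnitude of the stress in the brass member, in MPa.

The brass has the larger α, so on heating it would change length more than the nickel alloy if both were free. The rigid plates force a common final length, so the brass is put into compression and the nickel alloy into tension, with equal and opposite forces P (no external load).
Setting the final lengths equal and cancelling L: (α₁ − α₂)ΔT = P/(A₁E₁) + P/(A₂E₂).
|α₁ − α₂|·ΔT = 6.6×10⁻⁶ × 118 = 0.0007788.
1/(A₁E₁) + 1/(A₂E₂) = 1/(1350×197×10³) + 1/(1025×107×10³) = 1.288×10⁻⁸ N⁻¹.
So P = 0.0007788 / 1.288×10⁻⁸ = 60.48 kN.
σ_{brass} = P/A₂ = 60480/1025 = 59 MPa, compressive.

σ ≈ 59 MPa (compressive)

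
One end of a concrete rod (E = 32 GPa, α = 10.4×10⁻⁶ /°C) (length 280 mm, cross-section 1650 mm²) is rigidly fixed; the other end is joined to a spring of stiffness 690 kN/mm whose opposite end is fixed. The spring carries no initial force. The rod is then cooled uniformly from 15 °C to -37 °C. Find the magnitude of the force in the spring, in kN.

P ≈ 22.4 kN

Free thermal contraction: δ_free = αΔT L = 10.4×10⁻⁶ × 52 × 280 = 0.1514 mm.
With a force P in the spring, the elastic change of the rod is PL/(AE) and that of the spring is P/k; compatibility requires their sum to equal δ_free.
P [ L/(AE) + 1/k ] = δ_free → P [ 280/(1650×32×10³) + 1/(690×10³) ] = 0.1514.
P = 0.1514 / 6.752×10⁻⁶ = 22430 N.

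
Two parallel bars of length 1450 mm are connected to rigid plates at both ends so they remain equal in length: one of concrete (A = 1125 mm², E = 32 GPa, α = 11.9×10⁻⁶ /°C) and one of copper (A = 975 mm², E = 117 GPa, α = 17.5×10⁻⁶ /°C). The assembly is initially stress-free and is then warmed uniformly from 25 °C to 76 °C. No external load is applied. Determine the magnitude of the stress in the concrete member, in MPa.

Both members must finish at the same length. With the larger α, the copper tends to over-expand; the plates restrain it, putting the copper in compression and the concrete in tension. With no external load the two internal forces are equal and opposite, magnitude P.
Compatibility of the two members (thermal + elastic change equal): (α₁ − α₂)ΔT = P·[1/(A₁E₁) + 1/(A₂E₂)].
|α₁ − α₂|·ΔT = 5.6×10⁻⁶ × 51 = 0.0002856.
1/(A₁E₁) + 1/(A₂E₂) = 1/(1125×32×10³) + 1/(975×117×10³) = 3.654×10⁻⁸ N⁻¹.
P = 0.0002856 / 3.654×10⁻⁸ = 7815 N = 7.815 kN.
σ_{concrete} = P/A₁ = 7815/1125 = 6.947 MPa, tensile.

σ ≈ 6.95 MPa (tensile)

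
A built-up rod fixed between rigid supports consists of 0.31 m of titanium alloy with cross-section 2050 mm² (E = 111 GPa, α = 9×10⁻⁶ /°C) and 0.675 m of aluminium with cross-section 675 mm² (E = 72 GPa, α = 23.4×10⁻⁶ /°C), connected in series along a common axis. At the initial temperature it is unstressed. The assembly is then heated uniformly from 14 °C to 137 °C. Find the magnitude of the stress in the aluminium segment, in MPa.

If the supports were absent, the total length change would be Σ αᵢΔT Lᵢ = 9×10⁻⁶×123×310 + 23.4×10⁻⁶×123×675 = 2.286 mm.
The rigid supports impose zero overall length change; the single axial force P common to all segments must satisfy P Σ Lᵢ/(AᵢEᵢ) = δ_free.
The series flexibility is Σ Lᵢ/(AᵢEᵢ) = 310/(2050×111×10³) + 675/(675×72×10³) = 1.525×10⁻⁵ mm/N.
P = 2.286 / 1.525×10⁻⁵ = 149900 N = 149.9 kN, compressive.
σ_{aluminium} = P / A = 149900 / 675 = 222.1 MPa.

σ ≈ 222 MPa (compressive)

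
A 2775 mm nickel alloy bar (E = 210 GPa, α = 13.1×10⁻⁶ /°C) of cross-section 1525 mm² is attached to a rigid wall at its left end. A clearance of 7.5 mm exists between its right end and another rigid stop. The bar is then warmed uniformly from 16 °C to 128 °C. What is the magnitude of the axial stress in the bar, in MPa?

If the wall were absent the bar would grow by αΔT L = 13.1×10⁻⁶ × 112 × 2775 = 4.071 mm.
This is smaller than the 7.5 mm clearance, so the bar expands freely without reaching the stop — the stress is zero.

σ ≈ 0 MPa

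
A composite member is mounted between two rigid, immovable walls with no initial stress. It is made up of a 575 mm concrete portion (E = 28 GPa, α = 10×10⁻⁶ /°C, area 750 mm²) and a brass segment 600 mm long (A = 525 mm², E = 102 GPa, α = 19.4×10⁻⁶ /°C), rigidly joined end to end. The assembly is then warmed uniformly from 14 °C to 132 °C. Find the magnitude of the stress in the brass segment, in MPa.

σ ≈ 101 MPa (compressive)

If the supports were absent, the total length change would be Σ αᵢΔT Lᵢ = 10×10⁻⁶×118×575 + 19.4×10⁻⁶×118×600 = 2.052 mm.
The rigid supports impose zero overall length change; the single axial force P common to all segments must satisfy P Σ Lᵢ/(AᵢEᵢ) = δ_free.
The series flexibility is Σ Lᵢ/(AᵢEᵢ) = 575/(750×28×10³) + 600/(525×102×10³) = 3.859×10⁻⁵ mm/N.
P = 2.052 / 3.859×10⁻⁵ = 53180 N = 53.18 kN, compressive.
σ_{brass} = P / A = 53180 / 525 = 101.3 MPa.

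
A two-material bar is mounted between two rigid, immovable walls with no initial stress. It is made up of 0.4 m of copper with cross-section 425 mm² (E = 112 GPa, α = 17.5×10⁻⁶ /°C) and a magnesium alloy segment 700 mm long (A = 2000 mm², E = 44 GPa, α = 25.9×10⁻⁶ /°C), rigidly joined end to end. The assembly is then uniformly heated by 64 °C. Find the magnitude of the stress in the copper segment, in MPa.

Free thermal expansion of the whole bar: Σ αᵢΔT Lᵢ = 17.5×10⁻⁶×64×400 + 25.9×10⁻⁶×64×700 = 1.608 mm.
The rigid supports impose zero overall length change; the single axial force P common to all segments must satisfy P Σ Lᵢ/(AᵢEᵢ) = δ_free.
The series flexibility is Σ Lᵢ/(AᵢEᵢ) = 400/(425×112×10³) + 700/(2000×44×10³) = 1.636×10⁻⁵ mm/N.
Hence P = δ_free / Σ(L/AE) = 1.608/1.636×10⁻⁵ = 98.32 kN (compressive).
σ_{copper} = P / A = 98320 / 425 = 231.3 MPa.

σ ≈ 231 MPa (compressive)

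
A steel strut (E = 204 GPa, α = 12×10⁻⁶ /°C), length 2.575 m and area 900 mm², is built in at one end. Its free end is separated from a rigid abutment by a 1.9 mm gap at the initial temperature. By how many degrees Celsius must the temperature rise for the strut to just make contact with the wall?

ΔT ≈ 61.5 °C

Contact occurs when the free expansion equals the gap: αΔT L = 1.9 mm.
So ΔT = g/(αL) = 1.9/(12×10⁻⁶ × 2575) = 61.49 °C.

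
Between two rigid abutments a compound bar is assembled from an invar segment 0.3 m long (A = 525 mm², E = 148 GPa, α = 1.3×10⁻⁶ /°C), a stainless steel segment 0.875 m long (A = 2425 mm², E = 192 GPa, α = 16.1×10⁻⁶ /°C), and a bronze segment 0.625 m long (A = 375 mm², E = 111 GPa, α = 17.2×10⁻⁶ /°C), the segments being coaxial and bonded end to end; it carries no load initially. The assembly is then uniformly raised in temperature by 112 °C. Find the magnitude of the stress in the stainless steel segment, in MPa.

If the supports were absent, the total length change would be Σ αᵢΔT Lᵢ = 1.3×10⁻⁶×112×300 + 16.1×10⁻⁶×112×875 + 17.2×10⁻⁶×112×625 = 2.825 mm.
The walls prevent any net length change, so an axial force P (same in every segment) develops. Compatibility: P · Σ Lᵢ/(AᵢEᵢ) = δ_free.
Σ Lᵢ/(AᵢEᵢ) = 300/(525×148×10³) + 875/(2425×192×10³) + 625/(375×111×10³) = 2.076×10⁻⁵ mm/N.
So P = 2.825 / 2.076×10⁻⁵ = 136.1 kN, compressive.
σ_{stainless steel} = P / A = 136100 / 2425 = 56.14 MPa.

σ ≈ 56.1 MPa (compressive)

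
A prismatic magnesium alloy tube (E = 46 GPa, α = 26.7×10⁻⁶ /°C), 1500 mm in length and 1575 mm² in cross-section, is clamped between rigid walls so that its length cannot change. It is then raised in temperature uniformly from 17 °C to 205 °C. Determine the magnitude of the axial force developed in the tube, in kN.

With zero net strain, σ = E·αΔT = 46 GPa × 26.7×10⁻⁶ × 188 = 230.9 MPa.
P = AEαΔT = 1575 × 46×10³ × 26.7×10⁻⁶ × 188 = 363.7 kN (compressive).

P ≈ 364 kN (compressive)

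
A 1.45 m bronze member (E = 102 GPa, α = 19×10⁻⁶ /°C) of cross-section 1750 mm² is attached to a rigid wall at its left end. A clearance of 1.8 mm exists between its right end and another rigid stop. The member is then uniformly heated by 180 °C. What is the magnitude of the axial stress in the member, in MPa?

Free thermal elongation = αΔT L = 19×10⁻⁶ × 180 × 1450 = 4.959 mm.
The gap closes (δ_free > 1.8 mm) and the wall then resists a further 4.959 − 1.8 = 3.159 mm of expansion.
That suppressed elongation corresponds to σ = E·Δ/L = 102×10³ × 3.159/1450 = 222.2 MPa.

σ ≈ 222 MPa (compressive)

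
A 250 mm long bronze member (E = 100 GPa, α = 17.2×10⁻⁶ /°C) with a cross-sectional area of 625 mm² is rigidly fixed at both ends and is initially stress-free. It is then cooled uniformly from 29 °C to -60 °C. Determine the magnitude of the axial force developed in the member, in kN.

Full restraint means ε = 0, so the stress is σ = EαΔT = 100×10³ × 17.2×10⁻⁶ × 89 = 153.1 MPa.
Axial force P = σA = 153.1 × 625 = 95670 N = 95.67 kN, tensile.

P ≈ 95.7 kN (tensile)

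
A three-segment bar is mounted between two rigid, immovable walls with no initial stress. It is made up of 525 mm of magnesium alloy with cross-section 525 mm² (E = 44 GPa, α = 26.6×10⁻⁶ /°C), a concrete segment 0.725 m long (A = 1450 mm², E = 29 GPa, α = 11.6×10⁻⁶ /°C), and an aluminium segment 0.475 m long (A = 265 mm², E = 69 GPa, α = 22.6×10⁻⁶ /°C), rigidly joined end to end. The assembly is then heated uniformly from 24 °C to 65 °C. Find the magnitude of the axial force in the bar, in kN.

With the walls removed the bar would change length by δ_free = Σ αᵢΔT Lᵢ = 26.6×10⁻⁶×41×525 + 11.6×10⁻⁶×41×725 + 22.6×10⁻⁶×41×475 = 1.358 mm.
The rigid supports impose zero overall length change; the single axial force P common to all segments must satisfy P Σ Lᵢ/(AᵢEᵢ) = δ_free.
Σ Lᵢ/(AᵢEᵢ) = 525/(525×44×10³) + 725/(1450×29×10³) + 475/(265×69×10³) = 6.595×10⁻⁵ mm/N.
So P = 1.358 / 6.595×10⁻⁵ = 20.59 kN, compressive.

P ≈ 20.6 kN (compressive)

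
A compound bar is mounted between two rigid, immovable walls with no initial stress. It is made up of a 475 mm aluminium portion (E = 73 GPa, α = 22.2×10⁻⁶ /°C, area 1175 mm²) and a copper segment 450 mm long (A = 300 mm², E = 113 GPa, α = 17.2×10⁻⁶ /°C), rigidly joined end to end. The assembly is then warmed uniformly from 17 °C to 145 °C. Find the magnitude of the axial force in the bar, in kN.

P ≈ 124 kN (compressive)

If the supports were absent, the total length change would be Σ αᵢΔT Lᵢ = 22.2×10⁻⁶×128×475 + 17.2×10⁻⁶×128×450 = 2.34 mm.
The walls prevent any net length change, so an axial force P (same in every segment) develops. Compatibility: P · Σ Lᵢ/(AᵢEᵢ) = δ_free.
Σ Lᵢ/(AᵢEᵢ) = 475/(1175×73×10³) + 450/(300×113×10³) = 1.881×10⁻⁵ mm/N.
So P = 2.34 / 1.881×10⁻⁵ = 124.4 kN, compressive.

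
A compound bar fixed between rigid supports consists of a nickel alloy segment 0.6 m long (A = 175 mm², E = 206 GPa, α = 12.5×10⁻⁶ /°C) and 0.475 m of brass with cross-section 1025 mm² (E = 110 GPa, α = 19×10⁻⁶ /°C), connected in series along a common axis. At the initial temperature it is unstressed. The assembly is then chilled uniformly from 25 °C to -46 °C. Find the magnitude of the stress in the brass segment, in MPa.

If the supports were absent, the total length change would be Σ αᵢΔT Lᵢ = 12.5×10⁻⁶×71×600 + 19×10⁻⁶×71×475 = 1.173 mm.
The rigid supports impose zero overall length change; the single axial force P common to all segments must satisfy P Σ Lᵢ/(AᵢEᵢ) = δ_free.
Σ Lᵢ/(AᵢEᵢ) = 600/(175×206×10³) + 475/(1025×110×10³) = 2.086×10⁻⁵ mm/N.
Hence P = δ_free / Σ(L/AE) = 1.173/2.086×10⁻⁵ = 56.25 kN (tensile).
σ_{brass} = P / A = 56250 / 1025 = 54.88 MPa.

σ ≈ 54.9 MPa (tensile)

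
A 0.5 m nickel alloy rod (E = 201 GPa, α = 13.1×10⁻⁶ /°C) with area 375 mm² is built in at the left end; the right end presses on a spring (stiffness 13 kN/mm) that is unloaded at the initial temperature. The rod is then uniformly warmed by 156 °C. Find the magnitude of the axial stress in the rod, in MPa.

The unrestrained thermal change is αΔT L = 13.1×10⁻⁶ × 156 × 500 = 1.022 mm.
Let P be the compressive force at the spring. The rod shortens elastically by PL/(AE) and the spring compresses by P/k; together these equal δ_free.
So P = δ_free / [L/(AE) + 1/k] = 1.022 / [ 500/(375×201×10³) + 1/(13×10³) ].
P = 1.022 / 8.356×10⁻⁵ = 12230 N.
σ = P/A = 12230/375 = 32.61 MPa.

σ ≈ 32.6 MPa (compressive)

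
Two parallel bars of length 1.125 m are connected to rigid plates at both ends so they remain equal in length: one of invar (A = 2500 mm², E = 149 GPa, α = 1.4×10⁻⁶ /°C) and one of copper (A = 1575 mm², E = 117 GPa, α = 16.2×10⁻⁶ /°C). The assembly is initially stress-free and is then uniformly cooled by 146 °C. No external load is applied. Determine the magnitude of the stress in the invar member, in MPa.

Both members must finish at the same length. With the larger α, the copper tends to over-contract; the plates restrain it, putting the copper in tension and the invar in compression. With no external load the two internal forces are equal and opposite, magnitude P.
Setting the final lengths equal and cancelling L: (α₁ − α₂)ΔT = P/(A₁E₁) + P/(A₂E₂).
|α₁ − α₂|·ΔT = 14.8×10⁻⁶ × 146 = 0.002161.
1/(A₁E₁) + 1/(A₂E₂) = 1/(2500×149×10³) + 1/(1575×117×10³) = 8.111×10⁻⁹ N⁻¹.
P = 0.002161 / 8.111×10⁻⁹ = 266400 N = 266.4 kN.
σ_{invar} = P/A₁ = 266400/2500 = 106.6 MPa, compressive.

σ ≈ 107 MPa (compressive)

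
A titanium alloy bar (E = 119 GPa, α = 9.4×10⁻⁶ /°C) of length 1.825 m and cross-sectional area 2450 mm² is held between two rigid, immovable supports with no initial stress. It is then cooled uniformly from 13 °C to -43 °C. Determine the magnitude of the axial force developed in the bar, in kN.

Full restraint means ε = 0, so the stress is σ = EαΔT = 119×10³ × 9.4×10⁻⁶ × 56 = 62.64 MPa.
Axial force P = σA = 62.64 × 2450 = 153500 N = 153.5 kN, tensile.

P ≈ 153 kN (tensile)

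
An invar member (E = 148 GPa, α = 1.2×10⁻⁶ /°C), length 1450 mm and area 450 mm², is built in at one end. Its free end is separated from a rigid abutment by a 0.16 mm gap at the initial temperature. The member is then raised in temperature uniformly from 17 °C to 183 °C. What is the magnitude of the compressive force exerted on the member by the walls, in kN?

If the wall were absent the member would grow by αΔT L = 1.2×10⁻⁶ × 166 × 1450 = 0.2888 mm.
The gap closes (δ_free > 0.16 mm) and the wall then resists a further 0.2888 − 0.16 = 0.1288 mm of expansion.
Compatibility: PL/(AE) = 0.1288 mm, so σ = P/A = E × (0.1288/1450) = 13.15 MPa.
P = σA = 13.15 × 450 = 5.918 kN.

P ≈ 5.92 kN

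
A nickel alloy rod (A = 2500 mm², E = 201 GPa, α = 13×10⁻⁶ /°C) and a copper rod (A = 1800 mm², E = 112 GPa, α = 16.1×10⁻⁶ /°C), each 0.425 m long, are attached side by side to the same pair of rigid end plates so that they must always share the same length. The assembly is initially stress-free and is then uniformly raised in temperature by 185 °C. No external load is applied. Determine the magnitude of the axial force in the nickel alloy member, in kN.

Equilibrium of a rigid end plate with no external load gives equal and opposite internal forces ±P in the two members. Since α_{copper} > α_{nickel alloy}, heating drives the copper into compression and the nickel alloy into tension.
Equating the net (thermal + elastic) strains gives |α₁ − α₂|·ΔT = P·[1/(A₁E₁) + 1/(A₂E₂)].
|α₁ − α₂|·ΔT = 3.1×10⁻⁶ × 185 = 0.0005735.
1/(A₁E₁) + 1/(A₂E₂) = 1/(2500×201×10³) + 1/(1800×112×10³) = 6.95×10⁻⁹ N⁻¹.
P = 0.0005735 / 6.95×10⁻⁹ = 82510 N = 82.51 kN.

P ≈ 82.5 kN (tensile in the nickel alloy)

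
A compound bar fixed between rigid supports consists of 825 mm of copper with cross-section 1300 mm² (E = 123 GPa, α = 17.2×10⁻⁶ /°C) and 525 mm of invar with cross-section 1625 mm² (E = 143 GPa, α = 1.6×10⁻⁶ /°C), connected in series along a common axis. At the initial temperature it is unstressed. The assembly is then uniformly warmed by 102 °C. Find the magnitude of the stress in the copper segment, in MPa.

σ ≈ 159 MPa (compressive)

With the walls removed the bar would change length by δ_free = Σ αᵢΔT Lᵢ = 17.2×10⁻⁶×102×825 + 1.6×10⁻⁶×102×525 = 1.533 mm.
The walls prevent any net length change, so an axial force P (same in every segment) develops. Compatibility: P · Σ Lᵢ/(AᵢEᵢ) = δ_free.
The series flexibility is Σ Lᵢ/(AᵢEᵢ) = 825/(1300×123×10³) + 525/(1625×143×10³) = 7.419×10⁻⁶ mm/N.
Hence P = δ_free / Σ(L/AE) = 1.533/7.419×10⁻⁶ = 206.6 kN (compressive).
σ_{copper} = P / A = 206600 / 1300 = 159 MPa.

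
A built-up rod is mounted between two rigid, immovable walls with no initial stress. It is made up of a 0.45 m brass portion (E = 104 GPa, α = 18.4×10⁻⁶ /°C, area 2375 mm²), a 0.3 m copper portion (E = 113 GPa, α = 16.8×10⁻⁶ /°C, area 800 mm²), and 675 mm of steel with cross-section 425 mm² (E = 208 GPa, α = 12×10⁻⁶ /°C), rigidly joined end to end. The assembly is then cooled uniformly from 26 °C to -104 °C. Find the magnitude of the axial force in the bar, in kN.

Free thermal contraction of the whole bar: Σ αᵢΔT Lᵢ = 18.4×10⁻⁶×130×450 + 16.8×10⁻⁶×130×300 + 12×10⁻⁶×130×675 = 2.785 mm.
The walls prevent any net length change, so an axial force P (same in every segment) develops. Compatibility: P · Σ Lᵢ/(AᵢEᵢ) = δ_free.
The series flexibility is Σ Lᵢ/(AᵢEᵢ) = 450/(2375×104×10³) + 300/(800×113×10³) + 675/(425×208×10³) = 1.278×10⁻⁵ mm/N.
P = 2.785 / 1.278×10⁻⁵ = 218000 N = 218 kN, tensile.

P ≈ 218 kN (tensile)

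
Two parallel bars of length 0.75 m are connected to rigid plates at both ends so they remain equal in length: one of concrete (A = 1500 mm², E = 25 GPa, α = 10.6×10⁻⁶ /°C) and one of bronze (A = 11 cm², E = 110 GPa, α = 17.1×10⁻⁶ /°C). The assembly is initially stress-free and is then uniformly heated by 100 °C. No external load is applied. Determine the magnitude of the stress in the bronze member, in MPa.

σ ≈ 16.9 MPa (compressive)

Equilibrium of a rigid end plate with no external load gives equal and opposite internal forces ±P in the two members. Since α_{bronze} > α_{concrete}, heating drives the bronze into compression and the concrete into tension.
Equating the net (thermal + elastic) strains gives |α₁ − α₂|·ΔT = P·[1/(A₁E₁) + 1/(A₂E₂)].
|α₁ − α₂|·ΔT = 6.5×10⁻⁶ × 100 = 0.00065.
1/(A₁E₁) + 1/(A₂E₂) = 1/(1500×25×10³) + 1/(1100×110×10³) = 3.493×10⁻⁸ N⁻¹.
So P = 0.00065 / 3.493×10⁻⁸ = 18.61 kN.
σ_{bronze} = P/A₂ = 18610/1100 = 16.92 MPa, compressive.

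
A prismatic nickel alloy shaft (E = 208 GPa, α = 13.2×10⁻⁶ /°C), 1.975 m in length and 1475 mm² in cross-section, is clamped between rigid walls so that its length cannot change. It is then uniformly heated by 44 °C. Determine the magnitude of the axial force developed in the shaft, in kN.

With zero net strain, σ = E·αΔT = 208 GPa × 13.2×10⁻⁶ × 44 = 120.8 MPa.
P = AEαΔT = 1475 × 208×10³ × 13.2×10⁻⁶ × 44 = 178.2 kN (compressive).

P ≈ 178 kN (compressive)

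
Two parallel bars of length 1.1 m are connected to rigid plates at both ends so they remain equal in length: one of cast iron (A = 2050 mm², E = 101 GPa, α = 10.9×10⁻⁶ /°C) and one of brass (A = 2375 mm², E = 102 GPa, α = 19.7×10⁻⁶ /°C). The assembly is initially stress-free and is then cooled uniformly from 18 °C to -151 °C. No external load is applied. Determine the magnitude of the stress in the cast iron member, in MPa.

Equilibrium of a rigid end plate with no external load gives equal and opposite internal forces ±P in the two members. Since α_{brass} > α_{cast iron}, cooling drives the brass into tension and the cast iron into compression.
Compatibility of the two members (thermal + elastic change equal): (α₁ − α₂)ΔT = P·[1/(A₁E₁) + 1/(A₂E₂)].
|α₁ − α₂|·ΔT = 8.8×10⁻⁶ × 169 = 0.001487.
1/(A₁E₁) + 1/(A₂E₂) = 1/(2050×101×10³) + 1/(2375×102×10³) = 8.958×10⁻⁹ N⁻¹.
P = 0.001487 / 8.958×10⁻⁹ = 166000 N = 166 kN.
σ_{cast iron} = P/A₁ = 166000/2050 = 80.99 MPa, compressive.

σ ≈ 81 MPa (compressive)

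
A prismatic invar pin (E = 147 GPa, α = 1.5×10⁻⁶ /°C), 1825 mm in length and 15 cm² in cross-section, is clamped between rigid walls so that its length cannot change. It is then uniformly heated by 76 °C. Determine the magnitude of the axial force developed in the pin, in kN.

With zero net strain, σ = E·αΔT = 147 GPa × 1.5×10⁻⁶ × 76 = 16.76 MPa.
Then P = σA = 16.76 × 1500 mm² = 25.14 kN, compressive.

P ≈ 25.1 kN (compressive)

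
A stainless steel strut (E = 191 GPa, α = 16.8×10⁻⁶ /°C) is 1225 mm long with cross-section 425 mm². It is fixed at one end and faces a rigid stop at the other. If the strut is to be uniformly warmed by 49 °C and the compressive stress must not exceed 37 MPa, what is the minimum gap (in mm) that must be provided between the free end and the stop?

g ≈ 0.771 mm

With no wall the strut would lengthen by αΔT L = 16.8×10⁻⁶ × 49 × 1225 = 1.008 mm.
A stress of 37 MPa corresponds to the wall pushing the strut back by σL/E = 37×1225/(191×10³) = 0.2373 mm.
So the gap has to take up the difference, g_min = δ_free − σL/E = 1.008 − 0.2373 = 0.7711 mm.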